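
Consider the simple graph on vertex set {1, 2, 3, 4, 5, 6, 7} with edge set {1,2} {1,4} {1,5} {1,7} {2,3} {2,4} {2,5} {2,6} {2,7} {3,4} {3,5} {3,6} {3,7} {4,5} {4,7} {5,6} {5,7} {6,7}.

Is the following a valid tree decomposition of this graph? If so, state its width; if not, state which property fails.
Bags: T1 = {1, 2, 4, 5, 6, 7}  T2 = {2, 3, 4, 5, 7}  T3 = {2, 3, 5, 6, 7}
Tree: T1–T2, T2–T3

No — bags containing vertex 6 are not connected in the tree.

A tree decomposition must satisfy three properties: every vertex lies in some bag; for every edge, both endpoints lie together in some bag; and for every vertex, the bags containing it form a connected subtree. Here bags containing vertex 6 are not connected in the tree, so the decomposition is invalid.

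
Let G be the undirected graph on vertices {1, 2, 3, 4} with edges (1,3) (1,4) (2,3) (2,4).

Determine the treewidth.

2

A width-2 tree decomposition is:
Bags: B1 = {1, 2, 4}  B2 = {1, 2, 3}
Tree: B1–B2
The largest bag has 3 vertices, giving width 2; this decomposition certifies tw(G) ≤ 2. For the lower bound, G contains the cycle 2–4–1–3–2, so G is not a forest; only forests have treewidth ≤ 1, hence tw(G) ≥ 2. The upper and lower bounds meet at 2, so that is the treewidth.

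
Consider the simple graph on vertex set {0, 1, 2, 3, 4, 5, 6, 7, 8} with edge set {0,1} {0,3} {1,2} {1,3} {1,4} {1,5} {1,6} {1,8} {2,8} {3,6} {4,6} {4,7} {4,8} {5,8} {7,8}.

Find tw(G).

A width-2 tree decomposition is:
Bags: B1 = {1, 4, 8}  B2 = {1, 5, 8}  B3 = {4, 7, 8}  B4 = {1, 2, 8}  B5 = {1, 4, 6}  B6 = {1, 3, 6}  B7 = {0, 1, 3}
Tree: B1–B2, B1–B3, B1–B4, B1–B5, B5–B6, B6–B7
The largest bag has 3 vertices, giving width 2; this decomposition certifies tw(G) ≤ 2. On the other hand G contains the 3-clique {0, 1, 3}. A clique must lie in a single bag of any decomposition, so no decomposition can have width below 2. Combining the bounds, tw(G) = 2.

2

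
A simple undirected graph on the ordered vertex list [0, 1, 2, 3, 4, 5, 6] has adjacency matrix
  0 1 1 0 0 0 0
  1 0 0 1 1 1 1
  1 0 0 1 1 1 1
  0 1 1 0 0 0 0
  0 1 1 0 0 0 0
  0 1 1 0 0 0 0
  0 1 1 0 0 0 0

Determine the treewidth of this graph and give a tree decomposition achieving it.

Each bag holds 3 vertices, so the decomposition has width 2, which upper-bounds the treewidth. For the lower bound, G contains the cycle 1–5–2–6–1, so G is not a forest; only forests have treewidth ≤ 1, hence tw(G) ≥ 2. Combining the bounds, tw(G) = 2.

Treewidth 2.
One such decomposition:
Bags: B1 = {1, 2, 5}  B2 = {1, 2, 6}  B3 = {1, 2, 3}  B4 = {0, 1, 2}  B5 = {1, 2, 4}
Tree: B1–B2, B2–B3, B3–B4, B4–B5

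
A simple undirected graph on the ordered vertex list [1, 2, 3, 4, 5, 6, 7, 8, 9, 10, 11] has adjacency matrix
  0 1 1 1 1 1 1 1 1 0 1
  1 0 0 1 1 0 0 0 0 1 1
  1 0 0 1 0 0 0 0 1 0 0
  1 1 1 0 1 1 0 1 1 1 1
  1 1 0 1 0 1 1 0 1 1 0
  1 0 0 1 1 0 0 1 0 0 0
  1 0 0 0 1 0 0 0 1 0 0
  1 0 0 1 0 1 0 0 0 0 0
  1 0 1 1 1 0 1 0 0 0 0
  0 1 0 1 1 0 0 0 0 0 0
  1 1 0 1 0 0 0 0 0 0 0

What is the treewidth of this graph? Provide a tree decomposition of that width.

Treewidth 3.
One optimal decomposition is:
Bags: B1 = {1, 2, 4, 5}  B2 = {2, 4, 5, 10}  B3 = {1, 4, 5, 9}  B4 = {1, 2, 4, 11}  B5 = {1, 4, 5, 6}  B6 = {1, 5, 7, 9}  B7 = {1, 3, 4, 9}  B8 = {1, 4, 6, 8}
Tree: B1–B2, B1–B3, B1–B4, B3–B5, B3–B6, B3–B7, B5–B8

Each bag holds 4 vertices, so the decomposition has width 3, which upper-bounds the treewidth. On the other hand G contains the 4-clique {1, 4, 6, 8}. A clique must lie in a single bag of any decomposition, so no decomposition can have width below 3. Therefore the treewidth is 3.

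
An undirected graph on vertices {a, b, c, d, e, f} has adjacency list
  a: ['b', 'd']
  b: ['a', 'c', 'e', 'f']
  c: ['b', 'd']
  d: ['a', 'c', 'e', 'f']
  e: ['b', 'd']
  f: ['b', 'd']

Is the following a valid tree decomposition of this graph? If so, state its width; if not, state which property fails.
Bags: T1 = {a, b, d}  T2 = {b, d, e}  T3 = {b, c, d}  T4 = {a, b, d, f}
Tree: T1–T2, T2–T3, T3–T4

No — bags containing vertex a are not connected in the tree.

A tree decomposition must satisfy three properties: every vertex lies in some bag; for every edge, both endpoints lie together in some bag; and for every vertex, the bags containing it form a connected subtree. Here bags containing vertex a are not connected in the tree, so the decomposition is invalid.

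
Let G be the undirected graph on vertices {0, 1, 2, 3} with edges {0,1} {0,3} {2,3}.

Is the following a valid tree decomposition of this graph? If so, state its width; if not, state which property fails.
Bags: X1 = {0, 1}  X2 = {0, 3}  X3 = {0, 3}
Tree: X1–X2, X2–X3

A tree decomposition must satisfy three properties: every vertex lies in some bag; for every edge, both endpoints lie together in some bag; and for every vertex, the bags containing it form a connected subtree. Here vertex 2 appears in no bag, so the decomposition is invalid.

No — vertex 2 appears in no bag.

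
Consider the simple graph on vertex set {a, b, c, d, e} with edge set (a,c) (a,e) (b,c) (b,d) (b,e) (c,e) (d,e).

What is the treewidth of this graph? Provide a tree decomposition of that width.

Treewidth 2.
One optimal decomposition is:
Bags: B1 = {b, c, e}  B2 = {b, d, e}  B3 = {a, c, e}
Tree: B1–B2, B1–B3

Each bag holds 3 vertices, so the decomposition has width 2, which upper-bounds the treewidth. Conversely, {b, d, e} is a clique of size 3, and the vertices of any clique must share a bag in every tree decomposition; so some bag has ≥ 3 vertices and tw(G) ≥ 2. Hence tw(G) = 2 exactly.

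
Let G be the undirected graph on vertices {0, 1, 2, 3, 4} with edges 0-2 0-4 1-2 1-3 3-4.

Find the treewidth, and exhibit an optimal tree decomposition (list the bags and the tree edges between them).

The largest bag has 3 vertices, giving width 2; this decomposition certifies tw(G) ≤ 2. Since 3–1–2–0–4–3 is a cycle in G, G is not acyclic. Forests are exactly the graphs of treewidth ≤ 1, so tw(G) ≥ 2. Therefore the treewidth is 2.

Treewidth 2.
Bags: B1 = {1, 2, 3}  B2 = {0, 2, 3}  B3 = {0, 3, 4}
Tree: B1–B2, B2–B3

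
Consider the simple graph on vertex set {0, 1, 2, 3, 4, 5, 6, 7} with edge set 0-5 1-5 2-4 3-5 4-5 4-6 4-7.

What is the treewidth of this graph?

A width-1 tree decomposition is:
Bags: B1 = {4, 6}  B2 = {2, 4}  B3 = {4, 5}  B4 = {4, 7}  B5 = {3, 5}  B6 = {1, 5}  B7 = {0, 5}
Tree: B1–B2, B1–B3, B1–B4, B3–B5, B5–B6, B3–B7
The largest bag has 2 vertices, giving width 1; this decomposition certifies tw(G) ≤ 1. Since G has at least one edge (e.g. 6–4), it is not an edgeless graph, so tw(G) ≥ 1. Therefore the treewidth is 1.

1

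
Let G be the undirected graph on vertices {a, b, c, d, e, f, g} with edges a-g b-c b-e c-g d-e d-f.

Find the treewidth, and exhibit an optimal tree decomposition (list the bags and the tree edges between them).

Treewidth 1.
One optimal decomposition is:
Bags: B1 = {d, f}  B2 = {d, e}  B3 = {b, e}  B4 = {b, c}  B5 = {c, g}  B6 = {a, g}
Tree: B1–B2, B2–B3, B3–B4, B4–B5, B5–B6

Each bag holds 2 vertices, so the decomposition has width 1, which upper-bounds the treewidth. Any graph with an edge has treewidth ≥ 1, and G has the edge f–d. Hence tw(G) = 1 exactly.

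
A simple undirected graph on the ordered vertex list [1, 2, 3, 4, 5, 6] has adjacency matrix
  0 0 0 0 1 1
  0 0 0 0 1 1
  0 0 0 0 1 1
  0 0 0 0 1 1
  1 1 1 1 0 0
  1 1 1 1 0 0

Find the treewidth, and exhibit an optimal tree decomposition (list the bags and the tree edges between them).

Treewidth 2.
One such decomposition:
Bags: B1 = {1, 5, 6}  B2 = {4, 5, 6}  B3 = {3, 5, 6}  B4 = {2, 5, 6}
Tree: B1–B2, B2–B3, B3–B4

Each bag holds 3 vertices, so the decomposition has width 2, which upper-bounds the treewidth. The edges 5–1–6–4–5 form a cycle, so G is not a tree and its treewidth is at least 2. The upper and lower bounds meet at 2, so that is the treewidth.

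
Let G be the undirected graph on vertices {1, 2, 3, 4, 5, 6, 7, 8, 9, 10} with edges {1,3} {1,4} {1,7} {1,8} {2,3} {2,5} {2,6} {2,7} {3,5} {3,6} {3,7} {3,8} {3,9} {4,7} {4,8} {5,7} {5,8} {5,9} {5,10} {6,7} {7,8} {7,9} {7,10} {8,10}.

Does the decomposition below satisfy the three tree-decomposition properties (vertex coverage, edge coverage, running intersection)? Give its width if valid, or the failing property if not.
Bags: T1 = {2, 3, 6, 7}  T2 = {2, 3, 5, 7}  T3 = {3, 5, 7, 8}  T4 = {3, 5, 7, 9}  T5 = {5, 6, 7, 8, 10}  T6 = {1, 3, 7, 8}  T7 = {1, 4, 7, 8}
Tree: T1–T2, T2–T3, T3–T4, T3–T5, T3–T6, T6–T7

No — bags containing vertex 6 are not connected in the tree.

A tree decomposition must satisfy three properties: every vertex lies in some bag; for every edge, both endpoints lie together in some bag; and for every vertex, the bags containing it form a connected subtree. Here bags containing vertex 6 are not connected in the tree, so the decomposition is invalid.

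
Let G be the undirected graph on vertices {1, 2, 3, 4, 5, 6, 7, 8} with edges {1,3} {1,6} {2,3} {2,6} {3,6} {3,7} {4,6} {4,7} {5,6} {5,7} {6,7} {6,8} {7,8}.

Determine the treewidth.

A width-2 tree decomposition is:
Bags: B1 = {6, 7, 8}  B2 = {3, 6, 7}  B3 = {4, 6, 7}  B4 = {2, 3, 6}  B5 = {1, 3, 6}  B6 = {5, 6, 7}
Tree: B1–B2, B1–B3, B2–B4, B2–B5, B1–B6
The largest bag has 3 vertices, giving width 2; this decomposition certifies tw(G) ≤ 2. For the lower bound, the 3 vertices {1, 3, 6} are pairwise adjacent, and any tree decomposition puts a clique entirely inside one bag — forcing width ≥ 2. Therefore the treewidth is 2.

2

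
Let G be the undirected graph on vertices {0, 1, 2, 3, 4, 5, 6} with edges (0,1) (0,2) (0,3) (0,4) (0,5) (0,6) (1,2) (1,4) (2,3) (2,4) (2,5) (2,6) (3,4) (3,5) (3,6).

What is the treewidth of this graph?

3

A width-3 tree decomposition is:
Bags: B1 = {0, 2, 3, 4}  B2 = {0, 2, 3, 5}  B3 = {0, 2, 3, 6}  B4 = {0, 1, 2, 4}
Tree: B1–B2, B1–B3, B1–B4
Every bag has size at most 4, so the width is 4 − 1 = 3 and tw(G) ≤ 3. For the lower bound, the 4 vertices {0, 1, 2, 4} are pairwise adjacent, and any tree decomposition puts a clique entirely inside one bag — forcing width ≥ 3. Therefore the treewidth is 3.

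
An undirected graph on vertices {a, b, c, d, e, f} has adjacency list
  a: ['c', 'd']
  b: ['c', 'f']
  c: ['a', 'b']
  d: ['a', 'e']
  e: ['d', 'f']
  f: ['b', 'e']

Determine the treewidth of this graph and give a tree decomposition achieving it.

The largest bag has 3 vertices, giving width 2; this decomposition certifies tw(G) ≤ 2. The edges e–f–b–c–a–d–e form a cycle, so G is not a tree and its treewidth is at least 2. Combining the bounds, tw(G) = 2.

Treewidth 2.
Bags: B1 = {b, e, f}  B2 = {b, c, e}  B3 = {a, c, e}  B4 = {a, d, e}
Tree: B1–B2, B2–B3, B3–B4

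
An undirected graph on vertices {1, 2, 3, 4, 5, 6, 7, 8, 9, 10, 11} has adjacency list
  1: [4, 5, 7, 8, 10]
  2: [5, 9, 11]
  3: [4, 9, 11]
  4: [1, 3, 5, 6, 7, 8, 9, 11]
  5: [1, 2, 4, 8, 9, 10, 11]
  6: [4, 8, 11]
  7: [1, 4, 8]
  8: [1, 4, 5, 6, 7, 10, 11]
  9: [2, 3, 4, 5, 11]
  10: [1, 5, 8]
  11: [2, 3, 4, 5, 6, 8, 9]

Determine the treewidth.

A width-3 tree decomposition is:
Bags: B1 = {4, 5, 9, 11}  B2 = {4, 5, 8, 11}  B3 = {3, 4, 9, 11}  B4 = {1, 4, 5, 8}  B5 = {2, 5, 9, 11}  B6 = {4, 6, 8, 11}  B7 = {1, 5, 8, 10}  B8 = {1, 4, 7, 8}
Tree: B1–B2, B1–B3, B2–B4, B1–B5, B2–B6, B4–B7, B4–B8
Every bag has size at most 4, so the width is 4 − 1 = 3 and tw(G) ≤ 3. On the other hand G contains the 4-clique {2, 5, 9, 11}. A clique must lie in a single bag of any decomposition, so no decomposition can have width below 3. The upper and lower bounds meet at 3, so that is the treewidth.

3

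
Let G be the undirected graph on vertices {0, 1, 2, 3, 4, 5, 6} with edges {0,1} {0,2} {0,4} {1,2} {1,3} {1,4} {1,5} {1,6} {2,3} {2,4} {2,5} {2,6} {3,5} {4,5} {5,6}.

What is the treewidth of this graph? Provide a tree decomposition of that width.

Every bag has size at most 4, so the width is 4 − 1 = 3 and tw(G) ≤ 3. On the other hand G contains the 4-clique {0, 1, 2, 4}. A clique must lie in a single bag of any decomposition, so no decomposition can have width below 3. The upper and lower bounds meet at 3, so that is the treewidth.

Treewidth 3.
One optimal decomposition is:
Bags: B1 = {0, 1, 2, 4}  B2 = {1, 2, 4, 5}  B3 = {1, 2, 5, 6}  B4 = {1, 2, 3, 5}
Tree: B1–B2, B2–B3, B3–B4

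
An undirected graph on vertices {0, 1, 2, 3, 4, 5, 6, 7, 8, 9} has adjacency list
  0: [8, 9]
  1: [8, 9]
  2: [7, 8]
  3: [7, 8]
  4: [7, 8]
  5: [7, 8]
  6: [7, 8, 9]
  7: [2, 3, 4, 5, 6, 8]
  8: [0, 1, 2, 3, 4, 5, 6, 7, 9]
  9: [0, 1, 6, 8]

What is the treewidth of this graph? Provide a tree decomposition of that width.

Treewidth 2.
Bags: B1 = {6, 8, 9}  B2 = {0, 8, 9}  B3 = {1, 8, 9}  B4 = {6, 7, 8}  B5 = {5, 7, 8}  B6 = {3, 7, 8}  B7 = {2, 7, 8}  B8 = {4, 7, 8}
Tree: B1–B2, B1–B3, B1–B4, B4–B5, B5–B6, B5–B7, B5–B8

The largest bag has 3 vertices, giving width 2; this decomposition certifies tw(G) ≤ 2. On the other hand G contains the 3-clique {0, 8, 9}. A clique must lie in a single bag of any decomposition, so no decomposition can have width below 2. The upper and lower bounds meet at 2, so that is the treewidth.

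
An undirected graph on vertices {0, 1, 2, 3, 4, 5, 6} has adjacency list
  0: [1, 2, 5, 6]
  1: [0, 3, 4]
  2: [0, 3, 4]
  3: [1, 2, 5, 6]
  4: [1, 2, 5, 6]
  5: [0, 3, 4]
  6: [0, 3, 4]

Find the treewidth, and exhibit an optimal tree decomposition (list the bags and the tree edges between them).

Treewidth 3.
One optimal decomposition is:
Bags: B1 = {0, 2, 3, 4}  B2 = {0, 3, 4, 5}  B3 = {0, 3, 4, 6}  B4 = {0, 1, 3, 4}
Tree: B1–B2, B2–B3, B3–B4

Each bag holds 4 vertices, so the decomposition has width 3, which upper-bounds the treewidth. For the lower bound: the 4 vertex sets {0,2}, {3,5}, {4}, {6} are disjoint, each induces a connected subgraph, and every pair is joined by at least one edge of G. Contracting each set to a single vertex therefore yields K_{4} as a minor, and since treewidth is minor-monotone, tw(G) ≥ tw(K_{4}) = 3. The upper and lower bounds meet at 3, so that is the treewidth.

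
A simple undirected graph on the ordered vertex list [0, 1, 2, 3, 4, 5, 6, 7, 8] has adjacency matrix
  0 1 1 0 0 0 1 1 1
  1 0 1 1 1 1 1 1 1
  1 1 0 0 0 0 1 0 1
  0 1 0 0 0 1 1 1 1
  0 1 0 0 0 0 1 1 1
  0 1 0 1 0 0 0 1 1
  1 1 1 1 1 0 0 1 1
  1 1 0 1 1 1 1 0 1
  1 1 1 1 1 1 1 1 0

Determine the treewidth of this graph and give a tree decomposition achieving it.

Every bag has size at most 5, so the width is 5 − 1 = 4 and tw(G) ≤ 4. Conversely, {1, 3, 5, 7, 8} is a clique of size 5, and the vertices of any clique must share a bag in every tree decomposition; so some bag has ≥ 5 vertices and tw(G) ≥ 4. The upper and lower bounds meet at 4, so that is the treewidth.

Treewidth 4.
One such decomposition:
Bags: B1 = {1, 4, 6, 7, 8}  B2 = {0, 1, 6, 7, 8}  B3 = {1, 3, 6, 7, 8}  B4 = {0, 1, 2, 6, 8}  B5 = {1, 3, 5, 7, 8}
Tree: B1–B2, B2–B3, B2–B4, B3–B5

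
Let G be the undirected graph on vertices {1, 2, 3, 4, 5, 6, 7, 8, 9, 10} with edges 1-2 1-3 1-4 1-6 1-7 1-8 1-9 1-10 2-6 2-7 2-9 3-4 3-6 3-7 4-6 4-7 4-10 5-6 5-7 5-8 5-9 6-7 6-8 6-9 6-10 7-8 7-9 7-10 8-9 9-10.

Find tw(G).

A width-4 tree decomposition is:
Bags: B1 = {1, 6, 7, 9, 10}  B2 = {1, 6, 7, 8, 9}  B3 = {5, 6, 7, 8, 9}  B4 = {1, 4, 6, 7, 10}  B5 = {1, 2, 6, 7, 9}  B6 = {1, 3, 4, 6, 7}
Tree: B1–B2, B2–B3, B1–B4, B1–B5, B4–B6
Every bag has size at most 5, so the width is 5 − 1 = 4 and tw(G) ≤ 4. On the other hand G contains the 5-clique {1, 6, 7, 8, 9}. A clique must lie in a single bag of any decomposition, so no decomposition can have width below 4. Combining the bounds, tw(G) = 4.

4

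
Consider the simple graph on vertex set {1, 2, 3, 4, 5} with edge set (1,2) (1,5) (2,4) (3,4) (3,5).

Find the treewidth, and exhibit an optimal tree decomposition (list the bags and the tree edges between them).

Treewidth 2.
Bags: B1 = {1, 3, 5}  B2 = {1, 2, 3}  B3 = {2, 3, 4}
Tree: B1–B2, B2–B3

Every bag has size at most 3, so the width is 3 − 1 = 2 and tw(G) ≤ 2. Since 3–5–1–2–4–3 is a cycle in G, G is not acyclic. Forests are exactly the graphs of treewidth ≤ 1, so tw(G) ≥ 2. The upper and lower bounds meet at 2, so that is the treewidth.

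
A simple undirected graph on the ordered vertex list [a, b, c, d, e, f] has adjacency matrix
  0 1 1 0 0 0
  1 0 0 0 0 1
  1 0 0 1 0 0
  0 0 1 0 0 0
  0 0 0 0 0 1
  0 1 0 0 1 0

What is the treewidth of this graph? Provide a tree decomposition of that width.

The largest bag has 2 vertices, giving width 1; this decomposition certifies tw(G) ≤ 1. Any graph with an edge has treewidth ≥ 1, and G has the edge e–f. Therefore the treewidth is 1.

Treewidth 1.
One optimal decomposition is:
Bags: B1 = {e, f}  B2 = {b, f}  B3 = {a, b}  B4 = {a, c}  B5 = {c, d}
Tree: B1–B2, B2–B3, B3–B4, B4–B5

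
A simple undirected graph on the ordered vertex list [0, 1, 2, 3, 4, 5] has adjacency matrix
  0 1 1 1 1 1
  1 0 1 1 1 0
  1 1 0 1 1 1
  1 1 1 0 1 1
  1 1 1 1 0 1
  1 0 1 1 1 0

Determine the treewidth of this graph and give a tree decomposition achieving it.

Every bag has size at most 5, so the width is 5 − 1 = 4 and tw(G) ≤ 4. For the lower bound, the 5 vertices {0, 1, 2, 3, 4} are pairwise adjacent, and any tree decomposition puts a clique entirely inside one bag — forcing width ≥ 4. The upper and lower bounds meet at 4, so that is the treewidth.

Treewidth 4.
Bags: B1 = {0, 2, 3, 4, 5}  B2 = {0, 1, 2, 3, 4}
Tree: B1–B2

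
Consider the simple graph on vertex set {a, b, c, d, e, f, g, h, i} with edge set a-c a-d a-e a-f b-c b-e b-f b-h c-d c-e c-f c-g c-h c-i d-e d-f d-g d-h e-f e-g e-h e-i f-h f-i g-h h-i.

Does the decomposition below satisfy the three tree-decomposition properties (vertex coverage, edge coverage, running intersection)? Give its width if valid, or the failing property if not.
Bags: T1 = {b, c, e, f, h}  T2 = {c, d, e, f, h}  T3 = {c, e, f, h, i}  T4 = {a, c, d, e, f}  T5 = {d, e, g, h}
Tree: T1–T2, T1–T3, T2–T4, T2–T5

No — edge (c,g) lies in no bag.

A tree decomposition must satisfy three properties: every vertex lies in some bag; for every edge, both endpoints lie together in some bag; and for every vertex, the bags containing it form a connected subtree. Here edge (c,g) lies in no bag, so the decomposition is invalid.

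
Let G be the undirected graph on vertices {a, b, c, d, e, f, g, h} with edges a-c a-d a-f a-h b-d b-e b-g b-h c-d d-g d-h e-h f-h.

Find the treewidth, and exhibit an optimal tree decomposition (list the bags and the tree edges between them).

Every bag has size at most 3, so the width is 3 − 1 = 2 and tw(G) ≤ 2. Conversely, {b, d, g} is a clique of size 3, and the vertices of any clique must share a bag in every tree decomposition; so some bag has ≥ 3 vertices and tw(G) ≥ 2. The upper and lower bounds meet at 2, so that is the treewidth.

Treewidth 2.
One such decomposition:
Bags: B1 = {b, d, g}  B2 = {b, d, h}  B3 = {a, d, h}  B4 = {a, c, d}  B5 = {b, e, h}  B6 = {a, f, h}
Tree: B1–B2, B2–B3, B3–B4, B2–B5, B3–B6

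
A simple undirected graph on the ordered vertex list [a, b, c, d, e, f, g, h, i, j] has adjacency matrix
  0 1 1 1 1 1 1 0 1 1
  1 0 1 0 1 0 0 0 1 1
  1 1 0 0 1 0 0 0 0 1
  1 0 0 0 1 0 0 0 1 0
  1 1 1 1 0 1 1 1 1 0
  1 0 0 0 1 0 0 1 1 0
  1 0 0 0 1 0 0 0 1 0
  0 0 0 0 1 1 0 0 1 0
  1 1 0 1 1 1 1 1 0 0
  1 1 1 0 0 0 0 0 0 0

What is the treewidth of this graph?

3

A width-3 tree decomposition is:
Bags: B1 = {a, b, e, i}  B2 = {a, b, c, e}  B3 = {a, b, c, j}  B4 = {a, e, f, i}  B5 = {e, f, h, i}  B6 = {a, e, g, i}  B7 = {a, d, e, i}
Tree: B1–B2, B2–B3, B1–B4, B4–B5, B4–B6, B1–B7
Every bag has size at most 4, so the width is 4 − 1 = 3 and tw(G) ≤ 3. Conversely, {e, f, h, i} is a clique of size 4, and the vertices of any clique must share a bag in every tree decomposition; so some bag has ≥ 4 vertices and tw(G) ≥ 3. Therefore the treewidth is 3.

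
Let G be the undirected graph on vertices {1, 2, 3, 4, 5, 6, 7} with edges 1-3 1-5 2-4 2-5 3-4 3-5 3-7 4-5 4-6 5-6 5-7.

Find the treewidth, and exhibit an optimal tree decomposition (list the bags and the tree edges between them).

Treewidth 2.
One such decomposition:
Bags: B1 = {3, 5, 7}  B2 = {3, 4, 5}  B3 = {4, 5, 6}  B4 = {2, 4, 5}  B5 = {1, 3, 5}
Tree: B1–B2, B2–B3, B2–B4, B2–B5

Each bag holds 3 vertices, so the decomposition has width 2, which upper-bounds the treewidth. On the other hand G contains the 3-clique {2, 4, 5}. A clique must lie in a single bag of any decomposition, so no decomposition can have width below 2. The upper and lower bounds meet at 2, so that is the treewidth.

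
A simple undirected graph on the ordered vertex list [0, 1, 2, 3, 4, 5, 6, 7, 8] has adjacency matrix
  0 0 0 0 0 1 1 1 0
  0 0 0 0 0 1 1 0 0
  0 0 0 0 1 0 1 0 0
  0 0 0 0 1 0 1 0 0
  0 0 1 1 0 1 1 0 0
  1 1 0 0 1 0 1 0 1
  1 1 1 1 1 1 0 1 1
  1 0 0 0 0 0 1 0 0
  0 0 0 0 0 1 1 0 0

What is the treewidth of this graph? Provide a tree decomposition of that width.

Every bag has size at most 3, so the width is 3 − 1 = 2 and tw(G) ≤ 2. For the lower bound, the 3 vertices {2, 4, 6} are pairwise adjacent, and any tree decomposition puts a clique entirely inside one bag — forcing width ≥ 2. Therefore the treewidth is 2.

Treewidth 2.
Bags: B1 = {5, 6, 8}  B2 = {0, 5, 6}  B3 = {4, 5, 6}  B4 = {2, 4, 6}  B5 = {1, 5, 6}  B6 = {3, 4, 6}  B7 = {0, 6, 7}
Tree: B1–B2, B1–B3, B3–B4, B2–B5, B3–B6, B2–B7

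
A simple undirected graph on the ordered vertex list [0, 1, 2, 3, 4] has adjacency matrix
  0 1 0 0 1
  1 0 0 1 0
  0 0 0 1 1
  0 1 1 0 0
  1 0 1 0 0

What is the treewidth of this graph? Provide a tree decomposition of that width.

Treewidth 2.
Bags: B1 = {0, 1, 3}  B2 = {0, 3, 4}  B3 = {2, 3, 4}
Tree: B1–B2, B2–B3

Every bag has size at most 3, so the width is 3 − 1 = 2 and tw(G) ≤ 2. The edges 3–1–0–4–2–3 form a cycle, so G is not a tree and its treewidth is at least 2. Hence tw(G) = 2 exactly.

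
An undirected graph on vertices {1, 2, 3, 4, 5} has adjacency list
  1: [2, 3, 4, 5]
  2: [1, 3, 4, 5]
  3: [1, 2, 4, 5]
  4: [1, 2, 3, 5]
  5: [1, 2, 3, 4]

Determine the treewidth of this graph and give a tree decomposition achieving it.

With just one bag of size 5, the width is 5 − 1 = 4, so tw(G) ≤ 4. On the other hand G contains the 5-clique {1, 2, 3, 4, 5}. A clique must lie in a single bag of any decomposition, so no decomposition can have width below 4. Combining the bounds, tw(G) = 4.

Treewidth 4.
One such decomposition:
Bags: B1 = {1, 2, 3, 4, 5}
Tree: (single bag)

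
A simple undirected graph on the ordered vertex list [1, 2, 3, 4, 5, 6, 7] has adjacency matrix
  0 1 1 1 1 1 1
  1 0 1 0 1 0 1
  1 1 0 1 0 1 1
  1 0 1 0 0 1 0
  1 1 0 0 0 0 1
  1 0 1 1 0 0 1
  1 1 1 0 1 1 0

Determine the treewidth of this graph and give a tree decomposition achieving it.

The largest bag has 4 vertices, giving width 3; this decomposition certifies tw(G) ≤ 3. For the lower bound, the 4 vertices {1, 2, 3, 7} are pairwise adjacent, and any tree decomposition puts a clique entirely inside one bag — forcing width ≥ 3. The upper and lower bounds meet at 3, so that is the treewidth.

Treewidth 3.
Bags: B1 = {1, 2, 5, 7}  B2 = {1, 2, 3, 7}  B3 = {1, 3, 6, 7}  B4 = {1, 3, 4, 6}
Tree: B1–B2, B2–B3, B3–B4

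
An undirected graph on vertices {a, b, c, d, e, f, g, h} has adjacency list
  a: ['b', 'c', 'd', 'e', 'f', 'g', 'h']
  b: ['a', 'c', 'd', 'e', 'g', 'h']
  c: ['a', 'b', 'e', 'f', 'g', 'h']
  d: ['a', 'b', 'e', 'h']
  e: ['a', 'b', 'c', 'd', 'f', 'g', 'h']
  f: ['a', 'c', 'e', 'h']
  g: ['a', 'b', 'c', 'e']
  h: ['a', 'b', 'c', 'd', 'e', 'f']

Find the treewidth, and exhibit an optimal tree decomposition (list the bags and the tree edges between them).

The largest bag has 5 vertices, giving width 4; this decomposition certifies tw(G) ≤ 4. On the other hand G contains the 5-clique {a, b, c, e, g}. A clique must lie in a single bag of any decomposition, so no decomposition can have width below 4. Therefore the treewidth is 4.

Treewidth 4.
Bags: B1 = {a, b, c, e, h}  B2 = {a, b, c, e, g}  B3 = {a, b, d, e, h}  B4 = {a, c, e, f, h}
Tree: B1–B2, B1–B3, B1–B4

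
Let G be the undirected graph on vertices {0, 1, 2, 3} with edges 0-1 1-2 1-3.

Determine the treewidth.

A width-1 tree decomposition is:
Bags: B1 = {1, 2}  B2 = {0, 1}  B3 = {1, 3}
Tree: B1–B2, B1–B3
Every bag has size at most 2, so the width is 2 − 1 = 1 and tw(G) ≤ 1. Since G has at least one edge (e.g. 1–2), it is not an edgeless graph, so tw(G) ≥ 1. Hence tw(G) = 1 exactly.

1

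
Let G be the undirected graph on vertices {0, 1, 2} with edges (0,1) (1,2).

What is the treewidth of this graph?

A width-1 tree decomposition is:
Bags: B1 = {1, 2}  B2 = {0, 1}
Tree: B1–B2
The largest bag has 2 vertices, giving width 1; this decomposition certifies tw(G) ≤ 1. Any graph with an edge has treewidth ≥ 1, and G has the edge 2–1. Combining the bounds, tw(G) = 1.

1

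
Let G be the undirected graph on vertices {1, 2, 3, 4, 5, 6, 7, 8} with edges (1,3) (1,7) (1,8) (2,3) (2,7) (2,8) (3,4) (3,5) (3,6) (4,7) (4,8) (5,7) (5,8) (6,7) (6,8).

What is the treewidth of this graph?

3

A width-3 tree decomposition is:
Bags: B1 = {3, 6, 7, 8}  B2 = {1, 3, 7, 8}  B3 = {3, 4, 7, 8}  B4 = {2, 3, 7, 8}  B5 = {3, 5, 7, 8}
Tree: B1–B2, B2–B3, B3–B4, B4–B5
Each bag holds 4 vertices, so the decomposition has width 3, which upper-bounds the treewidth. For the lower bound: the 4 vertex sets {6,8}, {1,7}, {3}, {4} are disjoint, each induces a connected subgraph, and every pair is joined by at least one edge of G. Contracting each set to a single vertex therefore yields K_{4} as a minor, and since treewidth is minor-monotone, tw(G) ≥ tw(K_{4}) = 3. Combining the bounds, tw(G) = 3.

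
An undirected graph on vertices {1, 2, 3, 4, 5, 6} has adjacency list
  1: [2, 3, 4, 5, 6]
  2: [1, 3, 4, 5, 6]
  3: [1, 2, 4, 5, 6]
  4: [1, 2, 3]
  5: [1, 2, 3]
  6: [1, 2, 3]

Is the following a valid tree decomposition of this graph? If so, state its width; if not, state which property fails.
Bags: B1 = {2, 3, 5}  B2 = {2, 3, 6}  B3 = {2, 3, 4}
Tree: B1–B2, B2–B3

A tree decomposition must satisfy three properties: every vertex lies in some bag; for every edge, both endpoints lie together in some bag; and for every vertex, the bags containing it form a connected subtree. Here vertex 1 appears in no bag, so the decomposition is invalid.

No — vertex 1 appears in no bag.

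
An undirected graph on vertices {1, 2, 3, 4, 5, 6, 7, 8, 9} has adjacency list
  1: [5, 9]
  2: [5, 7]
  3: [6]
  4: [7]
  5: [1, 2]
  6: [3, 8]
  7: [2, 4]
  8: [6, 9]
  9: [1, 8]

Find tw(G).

1

A width-1 tree decomposition is:
Bags: B1 = {4, 7}  B2 = {2, 7}  B3 = {2, 5}  B4 = {1, 5}  B5 = {1, 9}  B6 = {8, 9}  B7 = {6, 8}  B8 = {3, 6}
Tree: B1–B2, B2–B3, B3–B4, B4–B5, B5–B6, B6–B7, B7–B8
Every bag has size at most 2, so the width is 2 − 1 = 1 and tw(G) ≤ 1. Any graph with an edge has treewidth ≥ 1, and G has the edge 4–7. Therefore the treewidth is 1.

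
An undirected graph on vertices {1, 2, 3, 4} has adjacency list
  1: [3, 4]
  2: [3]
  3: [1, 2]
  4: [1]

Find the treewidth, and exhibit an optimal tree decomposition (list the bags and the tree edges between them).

Every bag has size at most 2, so the width is 2 − 1 = 1 and tw(G) ≤ 1. G has an edge, so its treewidth is at least 1. The upper and lower bounds meet at 1, so that is the treewidth.

Treewidth 1.
Bags: B1 = {1, 4}  B2 = {1, 3}  B3 = {2, 3}
Tree: B1–B2, B2–B3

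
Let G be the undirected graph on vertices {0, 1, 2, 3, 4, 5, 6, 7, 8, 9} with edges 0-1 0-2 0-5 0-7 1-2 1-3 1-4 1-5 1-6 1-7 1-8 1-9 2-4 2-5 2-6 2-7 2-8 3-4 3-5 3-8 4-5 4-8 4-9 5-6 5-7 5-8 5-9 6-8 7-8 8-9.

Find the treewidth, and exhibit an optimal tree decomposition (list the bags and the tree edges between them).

Each bag holds 5 vertices, so the decomposition has width 4, which upper-bounds the treewidth. Conversely, {0, 1, 2, 5, 7} is a clique of size 5, and the vertices of any clique must share a bag in every tree decomposition; so some bag has ≥ 5 vertices and tw(G) ≥ 4. Combining the bounds, tw(G) = 4.

Treewidth 4.
One optimal decomposition is:
Bags: B1 = {1, 2, 4, 5, 8}  B2 = {1, 3, 4, 5, 8}  B3 = {1, 2, 5, 7, 8}  B4 = {1, 2, 5, 6, 8}  B5 = {1, 4, 5, 8, 9}  B6 = {0, 1, 2, 5, 7}
Tree: B1–B2, B1–B3, B1–B4, B2–B5, B3–B6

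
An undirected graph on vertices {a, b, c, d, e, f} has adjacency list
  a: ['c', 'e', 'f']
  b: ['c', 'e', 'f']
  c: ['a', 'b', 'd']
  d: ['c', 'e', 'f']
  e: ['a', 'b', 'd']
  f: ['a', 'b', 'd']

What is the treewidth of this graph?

3

A width-3 tree decomposition is:
Bags: B1 = {a, b, d, e}  B2 = {a, b, c, d}  B3 = {a, b, d, f}
Tree: B1–B2, B2–B3
The largest bag has 4 vertices, giving width 3; this decomposition certifies tw(G) ≤ 3. For the lower bound: the 4 vertex sets {d,e}, {a,c}, {b}, {f} are disjoint, each induces a connected subgraph, and every pair is joined by at least one edge of G. Contracting each set to a single vertex therefore yields K_{4} as a minor, and since treewidth is minor-monotone, tw(G) ≥ tw(K_{4}) = 3. Therefore the treewidth is 3.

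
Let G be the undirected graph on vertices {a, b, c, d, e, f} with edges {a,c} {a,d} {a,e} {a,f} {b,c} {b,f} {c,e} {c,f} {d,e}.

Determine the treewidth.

2

A width-2 tree decomposition is:
Bags: B1 = {a, c, e}  B2 = {a, d, e}  B3 = {a, c, f}  B4 = {b, c, f}
Tree: B1–B2, B1–B3, B3–B4
The largest bag has 3 vertices, giving width 2; this decomposition certifies tw(G) ≤ 2. Conversely, {a, d, e} is a clique of size 3, and the vertices of any clique must share a bag in every tree decomposition; so some bag has ≥ 3 vertices and tw(G) ≥ 2. The upper and lower bounds meet at 2, so that is the treewidth.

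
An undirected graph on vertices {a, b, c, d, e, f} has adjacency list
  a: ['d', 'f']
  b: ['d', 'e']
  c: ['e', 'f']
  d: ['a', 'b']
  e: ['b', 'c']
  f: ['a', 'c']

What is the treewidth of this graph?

2

A width-2 tree decomposition is:
Bags: B1 = {b, d, e}  B2 = {a, d, e}  B3 = {a, e, f}  B4 = {c, e, f}
Tree: B1–B2, B2–B3, B3–B4
The largest bag has 3 vertices, giving width 2; this decomposition certifies tw(G) ≤ 2. The edges e–b–d–a–f–c–e form a cycle, so G is not a tree and its treewidth is at least 2. Therefore the treewidth is 2.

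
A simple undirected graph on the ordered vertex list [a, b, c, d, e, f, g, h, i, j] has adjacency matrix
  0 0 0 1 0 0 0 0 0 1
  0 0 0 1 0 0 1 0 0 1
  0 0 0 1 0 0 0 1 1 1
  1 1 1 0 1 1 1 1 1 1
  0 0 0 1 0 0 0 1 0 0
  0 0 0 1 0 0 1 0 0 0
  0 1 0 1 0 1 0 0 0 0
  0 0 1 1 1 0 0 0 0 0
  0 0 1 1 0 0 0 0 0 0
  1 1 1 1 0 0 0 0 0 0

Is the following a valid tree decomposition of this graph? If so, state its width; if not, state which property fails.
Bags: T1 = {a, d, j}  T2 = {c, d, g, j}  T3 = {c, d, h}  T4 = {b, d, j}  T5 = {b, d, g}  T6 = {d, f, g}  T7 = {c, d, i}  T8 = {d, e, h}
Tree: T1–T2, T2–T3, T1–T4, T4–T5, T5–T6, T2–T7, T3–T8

A tree decomposition must satisfy three properties: every vertex lies in some bag; for every edge, both endpoints lie together in some bag; and for every vertex, the bags containing it form a connected subtree. Here bags containing vertex g are not connected in the tree, so the decomposition is invalid.

No — bags containing vertex g are not connected in the tree.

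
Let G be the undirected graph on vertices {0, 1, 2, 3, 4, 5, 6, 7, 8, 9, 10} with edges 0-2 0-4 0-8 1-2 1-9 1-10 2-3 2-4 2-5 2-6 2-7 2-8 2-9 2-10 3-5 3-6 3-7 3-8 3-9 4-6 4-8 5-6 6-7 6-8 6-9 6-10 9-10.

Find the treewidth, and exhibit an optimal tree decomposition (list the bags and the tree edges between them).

Treewidth 3.
One optimal decomposition is:
Bags: B1 = {2, 6, 9, 10}  B2 = {2, 3, 6, 9}  B3 = {2, 3, 6, 8}  B4 = {2, 4, 6, 8}  B5 = {0, 2, 4, 8}  B6 = {2, 3, 6, 7}  B7 = {1, 2, 9, 10}  B8 = {2, 3, 5, 6}
Tree: B1–B2, B2–B3, B3–B4, B4–B5, B2–B6, B1–B7, B6–B8

The largest bag has 4 vertices, giving width 3; this decomposition certifies tw(G) ≤ 3. On the other hand G contains the 4-clique {0, 2, 4, 8}. A clique must lie in a single bag of any decomposition, so no decomposition can have width below 3. Therefore the treewidth is 3.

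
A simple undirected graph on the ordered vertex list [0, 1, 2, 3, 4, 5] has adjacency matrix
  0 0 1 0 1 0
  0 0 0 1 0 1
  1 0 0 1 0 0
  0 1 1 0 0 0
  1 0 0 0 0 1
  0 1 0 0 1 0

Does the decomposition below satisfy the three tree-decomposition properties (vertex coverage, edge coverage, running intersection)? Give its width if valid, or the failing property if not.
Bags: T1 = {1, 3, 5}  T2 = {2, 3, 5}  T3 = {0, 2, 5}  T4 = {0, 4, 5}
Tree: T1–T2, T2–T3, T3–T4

Yes; width 2.

Checking the three conditions: (i) the bags cover all of {0, 1, 2, 3, 4, 5}; (ii) for each edge, some bag contains both endpoints; (iii) the bags containing any fixed vertex form a subtree. All hold, so the decomposition is valid with width 3 − 1 = 2.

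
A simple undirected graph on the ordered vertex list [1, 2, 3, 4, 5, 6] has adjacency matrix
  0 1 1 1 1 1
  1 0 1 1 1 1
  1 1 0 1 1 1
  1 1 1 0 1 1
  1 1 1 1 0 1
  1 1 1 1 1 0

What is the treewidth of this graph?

5

A width-5 tree decomposition is:
Bags: B1 = {1, 2, 3, 4, 5, 6}
Tree: (single bag)
With just one bag of size 6, the width is 6 − 1 = 5, so tw(G) ≤ 5. Conversely, {1, 2, 3, 4, 5, 6} is a clique of size 6, and the vertices of any clique must share a bag in every tree decomposition; so some bag has ≥ 6 vertices and tw(G) ≥ 5. The upper and lower bounds meet at 5, so that is the treewidth.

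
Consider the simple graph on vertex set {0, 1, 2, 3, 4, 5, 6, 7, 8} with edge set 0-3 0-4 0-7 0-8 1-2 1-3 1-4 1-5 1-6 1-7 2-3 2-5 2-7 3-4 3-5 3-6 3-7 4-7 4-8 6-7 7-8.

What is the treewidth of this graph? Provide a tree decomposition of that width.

Treewidth 3.
Bags: B1 = {0, 3, 4, 7}  B2 = {0, 4, 7, 8}  B3 = {1, 3, 4, 7}  B4 = {1, 2, 3, 7}  B5 = {1, 3, 6, 7}  B6 = {1, 2, 3, 5}
Tree: B1–B2, B1–B3, B3–B4, B4–B5, B4–B6

The largest bag has 4 vertices, giving width 3; this decomposition certifies tw(G) ≤ 3. For the lower bound, the 4 vertices {0, 4, 7, 8} are pairwise adjacent, and any tree decomposition puts a clique entirely inside one bag — forcing width ≥ 3. Therefore the treewidth is 3.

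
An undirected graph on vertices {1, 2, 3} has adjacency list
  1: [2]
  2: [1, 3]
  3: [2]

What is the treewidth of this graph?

A width-1 tree decomposition is:
Bags: B1 = {1, 2}  B2 = {2, 3}
Tree: B1–B2
Every bag has size at most 2, so the width is 2 − 1 = 1 and tw(G) ≤ 1. Any graph with an edge has treewidth ≥ 1, and G has the edge 2–1. Combining the bounds, tw(G) = 1.

1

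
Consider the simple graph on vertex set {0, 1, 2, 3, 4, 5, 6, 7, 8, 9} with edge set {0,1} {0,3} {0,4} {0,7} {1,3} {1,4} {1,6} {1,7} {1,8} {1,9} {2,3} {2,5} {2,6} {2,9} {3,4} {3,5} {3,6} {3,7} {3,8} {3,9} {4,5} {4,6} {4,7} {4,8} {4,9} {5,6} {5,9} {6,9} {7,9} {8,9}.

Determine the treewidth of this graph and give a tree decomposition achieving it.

The largest bag has 5 vertices, giving width 4; this decomposition certifies tw(G) ≤ 4. On the other hand G contains the 5-clique {2, 3, 5, 6, 9}. A clique must lie in a single bag of any decomposition, so no decomposition can have width below 4. Combining the bounds, tw(G) = 4.

Treewidth 4.
Bags: B1 = {1, 3, 4, 6, 9}  B2 = {1, 3, 4, 8, 9}  B3 = {3, 4, 5, 6, 9}  B4 = {1, 3, 4, 7, 9}  B5 = {2, 3, 5, 6, 9}  B6 = {0, 1, 3, 4, 7}
Tree: B1–B2, B1–B3, B2–B4, B3–B5, B4–B6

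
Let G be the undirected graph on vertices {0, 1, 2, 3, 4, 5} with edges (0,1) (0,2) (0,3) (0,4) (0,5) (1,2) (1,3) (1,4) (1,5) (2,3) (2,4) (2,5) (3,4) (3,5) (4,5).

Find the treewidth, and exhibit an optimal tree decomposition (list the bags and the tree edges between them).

A single bag containing all 6 vertices is trivially a valid decomposition of width 5. Conversely, {0, 1, 2, 3, 4, 5} is a clique of size 6, and the vertices of any clique must share a bag in every tree decomposition; so some bag has ≥ 6 vertices and tw(G) ≥ 5. Combining the bounds, tw(G) = 5.

Treewidth 5.
One such decomposition:
Bags: B1 = {0, 1, 2, 3, 4, 5}
Tree: (single bag)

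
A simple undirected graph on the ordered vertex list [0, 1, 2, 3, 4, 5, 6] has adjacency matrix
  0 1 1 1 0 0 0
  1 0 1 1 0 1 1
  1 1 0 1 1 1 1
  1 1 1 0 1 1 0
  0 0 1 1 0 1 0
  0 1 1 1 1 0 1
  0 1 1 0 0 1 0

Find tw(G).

3

A width-3 tree decomposition is:
Bags: B1 = {1, 2, 3, 5}  B2 = {1, 2, 5, 6}  B3 = {0, 1, 2, 3}  B4 = {2, 3, 4, 5}
Tree: B1–B2, B1–B3, B1–B4
The largest bag has 4 vertices, giving width 3; this decomposition certifies tw(G) ≤ 3. For the lower bound, the 4 vertices {0, 1, 2, 3} are pairwise adjacent, and any tree decomposition puts a clique entirely inside one bag — forcing width ≥ 3. Combining the bounds, tw(G) = 3.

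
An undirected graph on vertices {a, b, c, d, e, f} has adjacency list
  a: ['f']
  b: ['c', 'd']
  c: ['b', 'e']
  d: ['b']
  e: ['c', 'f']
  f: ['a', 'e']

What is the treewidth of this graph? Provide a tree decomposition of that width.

Every bag has size at most 2, so the width is 2 − 1 = 1 and tw(G) ≤ 1. Any graph with an edge has treewidth ≥ 1, and G has the edge a–f. Combining the bounds, tw(G) = 1.

Treewidth 1.
One such decomposition:
Bags: B1 = {a, f}  B2 = {e, f}  B3 = {c, e}  B4 = {b, c}  B5 = {b, d}
Tree: B1–B2, B2–B3, B3–B4, B4–B5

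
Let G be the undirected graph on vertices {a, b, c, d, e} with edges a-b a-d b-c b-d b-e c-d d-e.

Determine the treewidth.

2

A width-2 tree decomposition is:
Bags: B1 = {a, b, d}  B2 = {b, d, e}  B3 = {b, c, d}
Tree: B1–B2, B1–B3
The largest bag has 3 vertices, giving width 2; this decomposition certifies tw(G) ≤ 2. Conversely, {b, d, e} is a clique of size 3, and the vertices of any clique must share a bag in every tree decomposition; so some bag has ≥ 3 vertices and tw(G) ≥ 2. Therefore the treewidth is 2.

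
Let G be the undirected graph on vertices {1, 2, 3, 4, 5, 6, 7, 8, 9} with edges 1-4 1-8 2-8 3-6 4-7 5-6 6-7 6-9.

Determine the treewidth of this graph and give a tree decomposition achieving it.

Each bag holds 2 vertices, so the decomposition has width 1, which upper-bounds the treewidth. Since G has at least one edge (e.g. 6–7), it is not an edgeless graph, so tw(G) ≥ 1. Therefore the treewidth is 1.

Treewidth 1.
Bags: B1 = {6, 7}  B2 = {4, 7}  B3 = {1, 4}  B4 = {5, 6}  B5 = {3, 6}  B6 = {6, 9}  B7 = {1, 8}  B8 = {2, 8}
Tree: B1–B2, B2–B3, B1–B4, B1–B5, B1–B6, B3–B7, B7–B8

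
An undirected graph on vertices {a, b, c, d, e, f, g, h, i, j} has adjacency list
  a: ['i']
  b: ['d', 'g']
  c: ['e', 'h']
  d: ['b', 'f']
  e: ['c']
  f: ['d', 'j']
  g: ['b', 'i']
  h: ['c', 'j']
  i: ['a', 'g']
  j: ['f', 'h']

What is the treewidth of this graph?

1

A width-1 tree decomposition is:
Bags: B1 = {a, i}  B2 = {g, i}  B3 = {b, g}  B4 = {b, d}  B5 = {d, f}  B6 = {f, j}  B7 = {h, j}  B8 = {c, h}  B9 = {c, e}
Tree: B1–B2, B2–B3, B3–B4, B4–B5, B5–B6, B6–B7, B7–B8, B8–B9
Every bag has size at most 2, so the width is 2 − 1 = 1 and tw(G) ≤ 1. Any graph with an edge has treewidth ≥ 1, and G has the edge a–i. Combining the bounds, tw(G) = 1.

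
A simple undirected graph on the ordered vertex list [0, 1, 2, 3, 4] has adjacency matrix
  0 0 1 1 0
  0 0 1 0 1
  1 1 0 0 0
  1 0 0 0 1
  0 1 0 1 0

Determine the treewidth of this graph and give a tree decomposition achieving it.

Every bag has size at most 3, so the width is 3 − 1 = 2 and tw(G) ≤ 2. For the lower bound, G contains the cycle 4–3–0–2–1–4, so G is not a forest; only forests have treewidth ≤ 1, hence tw(G) ≥ 2. Combining the bounds, tw(G) = 2.

Treewidth 2.
One optimal decomposition is:
Bags: B1 = {0, 3, 4}  B2 = {0, 2, 4}  B3 = {1, 2, 4}
Tree: B1–B2, B2–B3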